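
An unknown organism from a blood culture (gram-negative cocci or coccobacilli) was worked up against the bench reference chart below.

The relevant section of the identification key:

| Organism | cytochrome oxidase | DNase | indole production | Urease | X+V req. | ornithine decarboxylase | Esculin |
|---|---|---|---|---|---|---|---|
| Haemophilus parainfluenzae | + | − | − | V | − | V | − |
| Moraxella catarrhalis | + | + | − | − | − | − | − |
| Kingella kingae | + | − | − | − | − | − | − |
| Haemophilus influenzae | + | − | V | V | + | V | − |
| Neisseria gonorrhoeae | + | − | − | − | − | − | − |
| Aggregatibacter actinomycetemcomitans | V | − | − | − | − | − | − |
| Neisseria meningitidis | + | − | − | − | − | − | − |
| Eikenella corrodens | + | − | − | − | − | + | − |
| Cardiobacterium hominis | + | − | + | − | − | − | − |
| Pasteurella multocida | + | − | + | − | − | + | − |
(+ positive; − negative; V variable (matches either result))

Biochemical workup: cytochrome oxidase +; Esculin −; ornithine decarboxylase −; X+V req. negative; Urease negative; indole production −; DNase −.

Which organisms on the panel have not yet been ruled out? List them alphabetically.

Aggregatibacter actinomycetemcomitans, Haemophilus parainfluenzae, Kingella kingae, Neisseria gonorrhoeae, Neisseria meningitidis

DNase −: excludes Moraxella catarrhalis — 9 left.
cytochrome oxidase +: all 9 remaining candidates are consistent.
ornithine decarboxylase −: excludes Eikenella corrodens, Pasteurella multocida — 7 left.
Esculin −: all 7 remaining candidates are consistent.
X+V req. −: excludes Haemophilus influenzae — 6 left.
indole production −: excludes Cardiobacterium hominis — 5 left.
Urease −: all 5 remaining candidates are consistent.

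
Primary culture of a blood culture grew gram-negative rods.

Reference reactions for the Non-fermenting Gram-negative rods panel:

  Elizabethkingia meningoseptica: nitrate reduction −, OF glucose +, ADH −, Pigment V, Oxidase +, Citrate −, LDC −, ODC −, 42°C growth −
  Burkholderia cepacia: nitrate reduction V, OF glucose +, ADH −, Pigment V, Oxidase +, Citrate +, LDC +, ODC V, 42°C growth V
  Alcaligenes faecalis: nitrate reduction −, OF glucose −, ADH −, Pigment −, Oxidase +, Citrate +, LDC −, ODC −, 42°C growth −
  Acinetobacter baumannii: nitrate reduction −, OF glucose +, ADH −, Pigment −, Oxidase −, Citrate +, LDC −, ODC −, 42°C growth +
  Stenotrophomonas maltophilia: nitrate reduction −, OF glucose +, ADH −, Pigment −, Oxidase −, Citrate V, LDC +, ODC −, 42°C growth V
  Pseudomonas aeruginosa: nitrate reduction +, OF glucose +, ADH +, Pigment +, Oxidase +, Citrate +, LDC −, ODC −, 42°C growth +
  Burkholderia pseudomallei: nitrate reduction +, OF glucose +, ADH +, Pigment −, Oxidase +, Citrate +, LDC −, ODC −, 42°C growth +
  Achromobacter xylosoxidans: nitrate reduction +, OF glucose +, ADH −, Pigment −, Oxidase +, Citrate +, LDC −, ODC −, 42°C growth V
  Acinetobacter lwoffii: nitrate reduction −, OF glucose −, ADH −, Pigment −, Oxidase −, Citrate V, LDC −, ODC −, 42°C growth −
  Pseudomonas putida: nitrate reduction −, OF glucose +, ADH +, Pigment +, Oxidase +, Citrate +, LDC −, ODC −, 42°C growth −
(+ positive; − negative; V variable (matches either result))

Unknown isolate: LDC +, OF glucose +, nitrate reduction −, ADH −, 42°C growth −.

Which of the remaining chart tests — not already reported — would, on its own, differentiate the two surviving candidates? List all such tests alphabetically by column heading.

Oxidase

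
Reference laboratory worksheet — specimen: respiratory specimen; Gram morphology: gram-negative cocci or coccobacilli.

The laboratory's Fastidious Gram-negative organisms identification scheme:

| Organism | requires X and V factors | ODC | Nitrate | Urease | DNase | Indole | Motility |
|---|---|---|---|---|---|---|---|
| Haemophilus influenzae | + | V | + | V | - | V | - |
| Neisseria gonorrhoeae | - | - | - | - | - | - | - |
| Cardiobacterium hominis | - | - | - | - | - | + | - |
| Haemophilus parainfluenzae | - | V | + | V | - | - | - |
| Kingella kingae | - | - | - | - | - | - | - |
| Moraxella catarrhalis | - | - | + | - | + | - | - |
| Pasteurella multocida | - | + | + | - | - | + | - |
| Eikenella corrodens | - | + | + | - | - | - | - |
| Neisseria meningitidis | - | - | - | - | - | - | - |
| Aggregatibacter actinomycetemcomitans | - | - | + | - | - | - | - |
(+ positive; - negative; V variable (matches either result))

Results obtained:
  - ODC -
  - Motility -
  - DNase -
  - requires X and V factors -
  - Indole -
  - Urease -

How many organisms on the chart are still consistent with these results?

requires X and V factors -: excludes Haemophilus influenzae — 9 left.
Indole -: excludes Cardiobacterium hominis, Pasteurella multocida — 7 left.
Motility -: all 7 remaining candidates are consistent.
Urease -: all 7 remaining candidates are consistent.
DNase -: excludes Moraxella catarrhalis — 6 left.
ODC -: excludes Eikenella corrodens — 5 left.
Still consistent: Aggregatibacter actinomycetemcomitans, Haemophilus parainfluenzae, Kingella kingae, Neisseria gonorrhoeae, Neisseria meningitidis.

5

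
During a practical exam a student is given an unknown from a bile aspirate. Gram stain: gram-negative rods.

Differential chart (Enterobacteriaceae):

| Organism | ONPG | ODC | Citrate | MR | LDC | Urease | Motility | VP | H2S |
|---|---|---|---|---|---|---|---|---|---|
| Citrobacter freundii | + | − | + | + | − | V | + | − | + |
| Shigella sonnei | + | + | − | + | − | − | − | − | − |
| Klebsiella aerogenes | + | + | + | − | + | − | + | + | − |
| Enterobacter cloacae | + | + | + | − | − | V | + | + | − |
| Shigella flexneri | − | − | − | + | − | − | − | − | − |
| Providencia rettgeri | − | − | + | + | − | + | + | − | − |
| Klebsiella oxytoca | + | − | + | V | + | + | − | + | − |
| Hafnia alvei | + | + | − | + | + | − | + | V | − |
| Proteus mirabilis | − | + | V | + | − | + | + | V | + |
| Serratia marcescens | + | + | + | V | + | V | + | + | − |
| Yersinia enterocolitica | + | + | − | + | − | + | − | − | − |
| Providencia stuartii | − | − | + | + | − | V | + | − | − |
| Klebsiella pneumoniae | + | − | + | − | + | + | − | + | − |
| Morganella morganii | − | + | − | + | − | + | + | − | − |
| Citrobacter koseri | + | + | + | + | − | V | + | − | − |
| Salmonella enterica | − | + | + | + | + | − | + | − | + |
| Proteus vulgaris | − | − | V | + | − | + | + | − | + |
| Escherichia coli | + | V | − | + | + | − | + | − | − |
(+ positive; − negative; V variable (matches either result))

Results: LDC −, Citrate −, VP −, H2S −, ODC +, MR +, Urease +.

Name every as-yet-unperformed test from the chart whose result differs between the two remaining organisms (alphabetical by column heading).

Citrate −: excludes 10 organisms — 8 left.
MR +: all 8 remaining candidates are consistent.
Urease +: excludes Shigella sonnei, Shigella flexneri, Hafnia alvei, Escherichia coli — 4 left.
VP −: all 4 remaining candidates are consistent.
LDC −: all 4 remaining candidates are consistent.
ODC +: excludes Proteus vulgaris — 3 left.
H2S −: excludes Proteus mirabilis — 2 left.
Two candidates remain: Morganella morganii and Yersinia enterocolitica.
  ONPG: Morganella morganii −, Yersinia enterocolitica + — discriminates.
  Motility: Morganella morganii +, Yersinia enterocolitica − — discriminates.

Motility, ONPG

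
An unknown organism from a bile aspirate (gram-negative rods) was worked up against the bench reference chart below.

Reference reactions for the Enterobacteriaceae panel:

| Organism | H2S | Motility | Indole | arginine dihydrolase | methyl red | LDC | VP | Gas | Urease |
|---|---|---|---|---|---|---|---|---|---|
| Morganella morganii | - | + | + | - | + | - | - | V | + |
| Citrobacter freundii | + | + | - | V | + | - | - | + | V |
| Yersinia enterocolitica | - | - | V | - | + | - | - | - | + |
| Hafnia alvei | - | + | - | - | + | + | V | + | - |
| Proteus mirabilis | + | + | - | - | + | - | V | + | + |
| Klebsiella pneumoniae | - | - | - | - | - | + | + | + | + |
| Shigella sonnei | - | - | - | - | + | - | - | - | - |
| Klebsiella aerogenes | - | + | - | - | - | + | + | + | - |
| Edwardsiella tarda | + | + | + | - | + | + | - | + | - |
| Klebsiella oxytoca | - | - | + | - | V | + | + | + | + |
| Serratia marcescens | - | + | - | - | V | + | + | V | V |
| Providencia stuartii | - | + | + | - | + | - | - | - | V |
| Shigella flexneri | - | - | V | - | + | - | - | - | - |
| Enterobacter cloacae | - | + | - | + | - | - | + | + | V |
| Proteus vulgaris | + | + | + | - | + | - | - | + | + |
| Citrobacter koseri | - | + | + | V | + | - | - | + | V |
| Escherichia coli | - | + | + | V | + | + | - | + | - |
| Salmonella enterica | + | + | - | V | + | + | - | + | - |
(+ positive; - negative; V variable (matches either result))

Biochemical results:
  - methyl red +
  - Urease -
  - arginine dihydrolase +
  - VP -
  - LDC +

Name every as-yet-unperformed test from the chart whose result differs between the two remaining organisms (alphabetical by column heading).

VP -: excludes 5 organisms — 13 left.
LDC +: excludes 9 organisms — 4 left.
methyl red +: all 4 remaining candidates are consistent.
Urease -: all 4 remaining candidates are consistent.
arginine dihydrolase +: excludes Hafnia alvei, Edwardsiella tarda — 2 left.
Two candidates remain: Escherichia coli and Salmonella enterica.
  H2S: Escherichia coli -, Salmonella enterica + — discriminates.
  Motility: + vs + — same for both, does not separate.
  Indole: Escherichia coli +, Salmonella enterica - — discriminates.
  Gas: + vs + — same for both, does not separate.

H2S, Indole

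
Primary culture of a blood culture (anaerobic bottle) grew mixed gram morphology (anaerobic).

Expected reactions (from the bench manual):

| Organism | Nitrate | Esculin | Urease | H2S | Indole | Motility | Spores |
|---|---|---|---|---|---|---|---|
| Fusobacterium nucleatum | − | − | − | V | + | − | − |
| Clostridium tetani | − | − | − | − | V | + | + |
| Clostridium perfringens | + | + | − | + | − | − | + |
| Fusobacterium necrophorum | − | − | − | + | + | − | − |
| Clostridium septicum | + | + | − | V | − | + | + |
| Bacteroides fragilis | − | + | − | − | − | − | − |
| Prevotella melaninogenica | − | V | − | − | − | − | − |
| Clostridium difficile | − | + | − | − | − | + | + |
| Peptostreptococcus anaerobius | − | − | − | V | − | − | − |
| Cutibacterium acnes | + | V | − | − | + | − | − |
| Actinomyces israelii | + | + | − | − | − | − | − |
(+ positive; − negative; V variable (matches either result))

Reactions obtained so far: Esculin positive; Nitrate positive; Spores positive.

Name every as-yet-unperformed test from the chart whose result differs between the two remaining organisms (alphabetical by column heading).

Motility

Spores +: excludes 7 organisms — 4 left.
Nitrate +: excludes Clostridium tetani, Clostridium difficile — 2 left.
Esculin +: all 2 remaining candidates are consistent.
Two candidates remain: Clostridium perfringens and Clostridium septicum.
  Urease: − vs − — same for both, does not separate.
  H2S: + vs V — variable for at least one, does not separate.
  Indole: − vs − — same for both, does not separate.
  Motility: Clostridium perfringens −, Clostridium septicum + — discriminates.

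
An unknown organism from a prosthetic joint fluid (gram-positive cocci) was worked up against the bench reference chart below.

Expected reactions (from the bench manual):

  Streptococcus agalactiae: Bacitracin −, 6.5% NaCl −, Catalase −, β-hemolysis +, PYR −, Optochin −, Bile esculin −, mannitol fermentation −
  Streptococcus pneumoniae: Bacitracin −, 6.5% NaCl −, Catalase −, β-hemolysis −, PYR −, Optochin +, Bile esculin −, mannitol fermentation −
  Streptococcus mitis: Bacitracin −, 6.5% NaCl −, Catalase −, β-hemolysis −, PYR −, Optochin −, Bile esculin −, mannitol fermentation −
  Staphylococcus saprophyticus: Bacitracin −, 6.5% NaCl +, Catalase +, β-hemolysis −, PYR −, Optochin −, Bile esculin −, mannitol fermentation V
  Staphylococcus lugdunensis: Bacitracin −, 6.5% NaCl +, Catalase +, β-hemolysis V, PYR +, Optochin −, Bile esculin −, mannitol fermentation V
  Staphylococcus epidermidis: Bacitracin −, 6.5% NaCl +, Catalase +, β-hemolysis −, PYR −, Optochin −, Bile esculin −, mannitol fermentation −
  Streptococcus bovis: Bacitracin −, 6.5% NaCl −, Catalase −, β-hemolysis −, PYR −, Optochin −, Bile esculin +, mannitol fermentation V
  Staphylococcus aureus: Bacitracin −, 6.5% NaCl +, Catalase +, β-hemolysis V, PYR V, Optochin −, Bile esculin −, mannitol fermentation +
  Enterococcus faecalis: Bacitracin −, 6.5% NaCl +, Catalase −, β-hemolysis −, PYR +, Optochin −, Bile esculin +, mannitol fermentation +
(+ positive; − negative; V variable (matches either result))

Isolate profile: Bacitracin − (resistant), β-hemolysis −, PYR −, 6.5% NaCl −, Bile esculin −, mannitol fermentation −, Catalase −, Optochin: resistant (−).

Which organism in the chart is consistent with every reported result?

Catalase −: excludes Staphylococcus saprophyticus, Staphylococcus lugdunensis, Staphylococcus epidermidis, Staphylococcus aureus — 5 left.
mannitol fermentation −: excludes Enterococcus faecalis — 4 left.
Bile esculin −: excludes Streptococcus bovis — 3 left.
Optochin −: excludes Streptococcus pneumoniae — 2 left.
β-hemolysis −: excludes Streptococcus agalactiae — 1 left.
Bacitracin −: the one remaining candidate is consistent.
PYR −: the one remaining candidate is consistent.
6.5% NaCl −: the one remaining candidate is consistent.

Streptococcus mitis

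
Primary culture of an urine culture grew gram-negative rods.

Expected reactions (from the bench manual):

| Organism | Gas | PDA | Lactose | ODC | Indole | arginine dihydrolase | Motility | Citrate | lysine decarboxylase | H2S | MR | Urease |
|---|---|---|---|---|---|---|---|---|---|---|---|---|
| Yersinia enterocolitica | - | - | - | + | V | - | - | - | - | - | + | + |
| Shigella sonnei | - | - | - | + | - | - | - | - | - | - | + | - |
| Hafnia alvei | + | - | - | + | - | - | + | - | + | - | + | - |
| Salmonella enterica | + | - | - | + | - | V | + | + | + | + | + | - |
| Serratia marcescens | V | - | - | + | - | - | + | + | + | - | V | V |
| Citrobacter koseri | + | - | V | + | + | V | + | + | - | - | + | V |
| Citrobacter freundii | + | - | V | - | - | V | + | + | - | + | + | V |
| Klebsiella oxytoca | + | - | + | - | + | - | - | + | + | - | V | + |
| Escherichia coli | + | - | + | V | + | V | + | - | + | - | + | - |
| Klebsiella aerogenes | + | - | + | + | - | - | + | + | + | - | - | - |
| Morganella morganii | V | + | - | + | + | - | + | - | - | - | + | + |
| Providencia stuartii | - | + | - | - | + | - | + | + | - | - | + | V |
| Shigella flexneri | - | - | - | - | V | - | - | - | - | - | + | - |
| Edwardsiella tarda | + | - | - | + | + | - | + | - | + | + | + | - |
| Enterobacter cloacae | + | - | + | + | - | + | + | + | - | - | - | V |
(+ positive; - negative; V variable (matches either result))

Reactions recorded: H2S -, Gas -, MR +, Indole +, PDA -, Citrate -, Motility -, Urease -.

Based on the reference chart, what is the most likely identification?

MR +: excludes Klebsiella aerogenes, Enterobacter cloacae — 13 left.
Urease -: excludes Yersinia enterocolitica, Klebsiella oxytoca, Morganella morganii — 10 left.
Citrate -: excludes 5 organisms — 5 left.
PDA -: all 5 remaining candidates are consistent.
H2S -: excludes Edwardsiella tarda — 4 left.
Gas -: excludes Hafnia alvei, Escherichia coli — 2 left.
Indole +: excludes Shigella sonnei — 1 left.
Motility -: the one remaining candidate is consistent.

Shigella flexneri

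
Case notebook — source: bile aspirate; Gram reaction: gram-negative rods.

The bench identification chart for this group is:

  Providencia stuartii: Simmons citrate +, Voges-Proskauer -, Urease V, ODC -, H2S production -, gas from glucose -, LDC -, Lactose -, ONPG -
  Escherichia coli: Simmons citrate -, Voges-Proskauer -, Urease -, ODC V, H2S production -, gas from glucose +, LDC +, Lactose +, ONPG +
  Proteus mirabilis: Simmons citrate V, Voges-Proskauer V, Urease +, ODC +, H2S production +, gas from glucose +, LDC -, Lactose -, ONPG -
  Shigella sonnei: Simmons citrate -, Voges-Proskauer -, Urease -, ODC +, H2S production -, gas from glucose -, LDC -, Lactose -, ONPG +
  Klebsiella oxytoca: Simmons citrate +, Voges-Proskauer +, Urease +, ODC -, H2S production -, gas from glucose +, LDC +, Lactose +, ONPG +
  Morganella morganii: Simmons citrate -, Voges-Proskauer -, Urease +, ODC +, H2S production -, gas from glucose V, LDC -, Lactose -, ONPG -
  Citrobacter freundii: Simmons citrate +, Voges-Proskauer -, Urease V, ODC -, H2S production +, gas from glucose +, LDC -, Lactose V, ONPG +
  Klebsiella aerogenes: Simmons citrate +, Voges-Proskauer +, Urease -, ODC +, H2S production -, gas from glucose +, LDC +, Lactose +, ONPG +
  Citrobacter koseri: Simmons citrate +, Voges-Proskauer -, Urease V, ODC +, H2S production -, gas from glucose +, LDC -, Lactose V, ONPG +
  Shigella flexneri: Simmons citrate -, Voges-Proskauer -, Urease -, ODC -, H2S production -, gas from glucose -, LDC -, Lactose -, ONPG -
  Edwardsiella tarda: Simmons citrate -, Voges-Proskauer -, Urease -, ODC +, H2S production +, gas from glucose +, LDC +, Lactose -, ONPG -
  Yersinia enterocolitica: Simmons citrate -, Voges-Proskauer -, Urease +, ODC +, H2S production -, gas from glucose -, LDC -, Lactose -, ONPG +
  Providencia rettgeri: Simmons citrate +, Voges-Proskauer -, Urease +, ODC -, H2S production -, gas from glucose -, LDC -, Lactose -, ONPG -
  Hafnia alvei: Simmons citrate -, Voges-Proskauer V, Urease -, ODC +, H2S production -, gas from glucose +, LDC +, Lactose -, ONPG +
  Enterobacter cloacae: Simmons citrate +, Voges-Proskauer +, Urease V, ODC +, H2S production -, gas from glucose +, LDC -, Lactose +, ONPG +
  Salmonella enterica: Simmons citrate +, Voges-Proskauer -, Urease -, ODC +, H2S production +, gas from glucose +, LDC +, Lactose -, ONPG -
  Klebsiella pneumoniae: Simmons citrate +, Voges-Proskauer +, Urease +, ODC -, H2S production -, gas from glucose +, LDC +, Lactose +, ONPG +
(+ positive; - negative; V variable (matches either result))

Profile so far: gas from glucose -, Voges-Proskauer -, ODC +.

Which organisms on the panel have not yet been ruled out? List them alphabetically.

Morganella morganii, Shigella sonnei, Yersinia enterocolitica

gas from glucose -: excludes 11 organisms — 6 left.
ODC +: excludes Providencia stuartii, Shigella flexneri, Providencia rettgeri — 3 left.
Voges-Proskauer -: all 3 remaining candidates are consistent.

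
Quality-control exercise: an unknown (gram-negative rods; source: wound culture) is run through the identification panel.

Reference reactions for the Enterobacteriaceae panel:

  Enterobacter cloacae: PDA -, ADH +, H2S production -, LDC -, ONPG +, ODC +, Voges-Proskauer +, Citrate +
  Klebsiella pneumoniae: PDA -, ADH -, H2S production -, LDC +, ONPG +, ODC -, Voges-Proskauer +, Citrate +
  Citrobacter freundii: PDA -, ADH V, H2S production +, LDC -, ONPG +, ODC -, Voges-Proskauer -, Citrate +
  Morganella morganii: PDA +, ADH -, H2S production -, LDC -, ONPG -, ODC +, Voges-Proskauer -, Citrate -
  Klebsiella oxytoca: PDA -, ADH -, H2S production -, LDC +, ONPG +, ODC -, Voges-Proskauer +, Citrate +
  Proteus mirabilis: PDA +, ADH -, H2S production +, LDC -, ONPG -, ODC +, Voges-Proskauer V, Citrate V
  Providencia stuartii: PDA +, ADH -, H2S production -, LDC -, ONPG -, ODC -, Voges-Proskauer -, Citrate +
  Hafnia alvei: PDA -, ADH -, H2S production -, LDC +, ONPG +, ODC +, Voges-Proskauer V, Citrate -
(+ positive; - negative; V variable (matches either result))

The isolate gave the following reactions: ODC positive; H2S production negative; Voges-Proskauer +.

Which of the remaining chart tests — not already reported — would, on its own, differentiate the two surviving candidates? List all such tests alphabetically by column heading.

Voges-Proskauer +: excludes Citrobacter freundii, Morganella morganii, Providencia stuartii — 5 left.
H2S production -: excludes Proteus mirabilis — 4 left.
ODC +: excludes Klebsiella pneumoniae, Klebsiella oxytoca — 2 left.
Two candidates remain: Enterobacter cloacae and Hafnia alvei.
  PDA: - vs - — same for both, does not separate.
  ADH: Enterobacter cloacae +, Hafnia alvei - — discriminates.
  LDC: Enterobacter cloacae -, Hafnia alvei + — discriminates.
  ONPG: + vs + — same for both, does not separate.
  Citrate: Enterobacter cloacae +, Hafnia alvei - — discriminates.

ADH, Citrate, LDC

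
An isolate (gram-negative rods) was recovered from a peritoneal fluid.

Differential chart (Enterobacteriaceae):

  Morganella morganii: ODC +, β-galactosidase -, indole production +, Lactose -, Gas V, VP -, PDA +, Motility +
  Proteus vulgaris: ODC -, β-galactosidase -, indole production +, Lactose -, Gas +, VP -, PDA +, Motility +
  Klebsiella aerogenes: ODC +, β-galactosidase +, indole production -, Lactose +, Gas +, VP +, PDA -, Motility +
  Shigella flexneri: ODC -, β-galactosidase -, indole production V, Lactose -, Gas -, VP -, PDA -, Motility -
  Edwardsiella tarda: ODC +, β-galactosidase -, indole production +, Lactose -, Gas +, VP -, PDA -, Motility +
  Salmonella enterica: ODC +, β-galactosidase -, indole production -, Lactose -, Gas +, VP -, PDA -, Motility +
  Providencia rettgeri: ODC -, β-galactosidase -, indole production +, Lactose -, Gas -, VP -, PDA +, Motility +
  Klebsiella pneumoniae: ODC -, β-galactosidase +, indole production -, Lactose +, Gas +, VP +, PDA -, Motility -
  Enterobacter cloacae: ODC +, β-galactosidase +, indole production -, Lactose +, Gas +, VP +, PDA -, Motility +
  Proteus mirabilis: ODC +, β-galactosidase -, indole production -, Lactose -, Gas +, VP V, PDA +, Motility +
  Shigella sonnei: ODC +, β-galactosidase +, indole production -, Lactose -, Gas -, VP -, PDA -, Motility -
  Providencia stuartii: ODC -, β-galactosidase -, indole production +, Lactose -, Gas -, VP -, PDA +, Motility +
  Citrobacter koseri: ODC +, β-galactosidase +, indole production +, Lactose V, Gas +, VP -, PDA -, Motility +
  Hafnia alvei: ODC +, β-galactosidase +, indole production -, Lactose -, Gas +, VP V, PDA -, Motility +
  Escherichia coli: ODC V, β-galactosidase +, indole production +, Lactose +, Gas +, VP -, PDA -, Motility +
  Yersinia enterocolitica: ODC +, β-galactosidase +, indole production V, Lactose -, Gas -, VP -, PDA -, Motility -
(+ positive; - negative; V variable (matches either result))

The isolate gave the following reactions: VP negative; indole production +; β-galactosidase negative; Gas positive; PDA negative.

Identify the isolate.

Edwardsiella tarda

β-galactosidase -: excludes 8 organisms — 8 left.
VP -: all 8 remaining candidates are consistent.
Gas +: excludes Shigella flexneri, Providencia rettgeri, Providencia stuartii — 5 left.
indole production +: excludes Salmonella enterica, Proteus mirabilis — 3 left.
PDA -: excludes Morganella morganii, Proteus vulgaris — 1 left.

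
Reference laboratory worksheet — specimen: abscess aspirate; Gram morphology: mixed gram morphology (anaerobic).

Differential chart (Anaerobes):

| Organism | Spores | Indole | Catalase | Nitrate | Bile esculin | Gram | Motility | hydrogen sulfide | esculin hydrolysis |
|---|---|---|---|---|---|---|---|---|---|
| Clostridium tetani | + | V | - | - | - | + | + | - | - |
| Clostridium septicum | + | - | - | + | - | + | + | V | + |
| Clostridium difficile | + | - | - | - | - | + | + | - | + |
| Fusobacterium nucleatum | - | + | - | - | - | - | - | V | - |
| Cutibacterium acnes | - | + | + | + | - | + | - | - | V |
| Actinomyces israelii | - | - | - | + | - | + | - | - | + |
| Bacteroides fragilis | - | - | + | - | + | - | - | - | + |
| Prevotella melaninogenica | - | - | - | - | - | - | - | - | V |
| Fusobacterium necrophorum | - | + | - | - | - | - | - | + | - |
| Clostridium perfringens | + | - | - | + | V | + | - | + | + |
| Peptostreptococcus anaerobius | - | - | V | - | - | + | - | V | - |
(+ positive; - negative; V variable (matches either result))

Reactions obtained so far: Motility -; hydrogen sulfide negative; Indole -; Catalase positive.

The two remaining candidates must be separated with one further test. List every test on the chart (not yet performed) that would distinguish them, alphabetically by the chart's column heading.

Bile esculin, esculin hydrolysis, Gram

hydrogen sulfide -: excludes Fusobacterium necrophorum, Clostridium perfringens — 9 left.
Catalase +: excludes 6 organisms — 3 left.
Motility -: all 3 remaining candidates are consistent.
Indole -: excludes Cutibacterium acnes — 2 left.
Two candidates remain: Bacteroides fragilis and Peptostreptococcus anaerobius.
  Spores: - vs - — same for both, does not separate.
  Nitrate: - vs - — same for both, does not separate.
  Bile esculin: Bacteroides fragilis +, Peptostreptococcus anaerobius - — discriminates.
  Gram: Bacteroides fragilis -, Peptostreptococcus anaerobius + — discriminates.
  esculin hydrolysis: Bacteroides fragilis +, Peptostreptococcus anaerobius - — discriminates.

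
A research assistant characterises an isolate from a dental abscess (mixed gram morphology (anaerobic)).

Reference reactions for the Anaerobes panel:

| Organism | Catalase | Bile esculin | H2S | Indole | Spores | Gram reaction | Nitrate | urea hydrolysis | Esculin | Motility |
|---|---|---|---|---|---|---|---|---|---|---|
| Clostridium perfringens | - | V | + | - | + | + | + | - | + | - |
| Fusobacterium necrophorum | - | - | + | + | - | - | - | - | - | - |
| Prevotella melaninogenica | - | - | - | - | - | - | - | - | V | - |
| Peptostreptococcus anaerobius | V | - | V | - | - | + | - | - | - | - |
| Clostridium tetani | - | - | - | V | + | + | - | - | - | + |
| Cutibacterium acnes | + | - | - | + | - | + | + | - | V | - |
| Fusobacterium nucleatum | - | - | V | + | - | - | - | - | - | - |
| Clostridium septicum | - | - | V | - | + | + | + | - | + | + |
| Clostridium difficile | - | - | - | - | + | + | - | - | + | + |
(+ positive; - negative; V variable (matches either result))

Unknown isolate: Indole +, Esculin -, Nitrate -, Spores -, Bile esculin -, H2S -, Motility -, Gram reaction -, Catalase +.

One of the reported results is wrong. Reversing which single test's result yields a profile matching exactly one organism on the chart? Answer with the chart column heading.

Catalase

As reported, no row in the chart matches all 9 reactions.
Reversing Bile esculin → still no organism matches.
Reversing Esculin → still no organism matches.
Reversing Nitrate → still no organism matches.
Reversing Catalase (to -) → unique match: Fusobacterium nucleatum.
Reversing Indole → still no organism matches.
Reversing Spores → still no organism matches.
Reversing Motility → still no organism matches.
Reversing Gram reaction → still no organism matches.
Reversing H2S → still no organism matches.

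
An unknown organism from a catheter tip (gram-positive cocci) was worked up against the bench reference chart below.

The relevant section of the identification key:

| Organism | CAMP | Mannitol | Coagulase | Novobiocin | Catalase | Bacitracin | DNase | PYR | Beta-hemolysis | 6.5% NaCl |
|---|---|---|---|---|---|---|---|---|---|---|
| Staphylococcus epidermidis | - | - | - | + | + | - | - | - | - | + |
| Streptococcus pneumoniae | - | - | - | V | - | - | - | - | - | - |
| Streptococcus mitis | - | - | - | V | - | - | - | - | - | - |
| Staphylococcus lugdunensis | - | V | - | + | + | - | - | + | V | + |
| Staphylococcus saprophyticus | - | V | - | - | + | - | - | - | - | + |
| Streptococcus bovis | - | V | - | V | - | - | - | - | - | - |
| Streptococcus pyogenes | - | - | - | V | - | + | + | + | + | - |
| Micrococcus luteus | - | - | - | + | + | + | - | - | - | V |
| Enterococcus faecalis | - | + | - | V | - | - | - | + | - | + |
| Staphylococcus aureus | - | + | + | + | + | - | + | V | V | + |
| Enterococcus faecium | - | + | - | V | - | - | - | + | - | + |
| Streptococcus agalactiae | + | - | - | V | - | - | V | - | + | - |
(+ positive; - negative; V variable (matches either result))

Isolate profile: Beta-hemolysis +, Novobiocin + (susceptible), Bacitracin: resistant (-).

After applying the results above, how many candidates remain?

Beta-hemolysis +: excludes 8 organisms — 4 left.
Bacitracin -: excludes Streptococcus pyogenes — 3 left.
Novobiocin +: all 3 remaining candidates are consistent.
Still consistent: Staphylococcus aureus, Staphylococcus lugdunensis, Streptococcus agalactiae.

3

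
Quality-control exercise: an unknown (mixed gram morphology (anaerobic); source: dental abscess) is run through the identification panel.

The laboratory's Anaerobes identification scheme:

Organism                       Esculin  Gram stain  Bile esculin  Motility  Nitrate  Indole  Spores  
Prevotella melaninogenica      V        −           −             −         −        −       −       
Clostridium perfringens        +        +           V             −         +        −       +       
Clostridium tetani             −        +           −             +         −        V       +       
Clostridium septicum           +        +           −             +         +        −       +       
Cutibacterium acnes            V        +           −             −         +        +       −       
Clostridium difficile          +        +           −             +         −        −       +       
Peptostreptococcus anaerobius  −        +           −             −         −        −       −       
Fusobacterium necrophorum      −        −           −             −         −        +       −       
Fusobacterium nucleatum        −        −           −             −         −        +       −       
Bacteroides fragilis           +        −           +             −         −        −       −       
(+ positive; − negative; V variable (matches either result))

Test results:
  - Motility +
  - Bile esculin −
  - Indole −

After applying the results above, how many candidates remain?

Bile esculin −: excludes Bacteroides fragilis — 9 left.
Motility +: excludes 6 organisms — 3 left.
Indole −: all 3 remaining candidates are consistent.
Still consistent: Clostridium difficile, Clostridium septicum, Clostridium tetani.

3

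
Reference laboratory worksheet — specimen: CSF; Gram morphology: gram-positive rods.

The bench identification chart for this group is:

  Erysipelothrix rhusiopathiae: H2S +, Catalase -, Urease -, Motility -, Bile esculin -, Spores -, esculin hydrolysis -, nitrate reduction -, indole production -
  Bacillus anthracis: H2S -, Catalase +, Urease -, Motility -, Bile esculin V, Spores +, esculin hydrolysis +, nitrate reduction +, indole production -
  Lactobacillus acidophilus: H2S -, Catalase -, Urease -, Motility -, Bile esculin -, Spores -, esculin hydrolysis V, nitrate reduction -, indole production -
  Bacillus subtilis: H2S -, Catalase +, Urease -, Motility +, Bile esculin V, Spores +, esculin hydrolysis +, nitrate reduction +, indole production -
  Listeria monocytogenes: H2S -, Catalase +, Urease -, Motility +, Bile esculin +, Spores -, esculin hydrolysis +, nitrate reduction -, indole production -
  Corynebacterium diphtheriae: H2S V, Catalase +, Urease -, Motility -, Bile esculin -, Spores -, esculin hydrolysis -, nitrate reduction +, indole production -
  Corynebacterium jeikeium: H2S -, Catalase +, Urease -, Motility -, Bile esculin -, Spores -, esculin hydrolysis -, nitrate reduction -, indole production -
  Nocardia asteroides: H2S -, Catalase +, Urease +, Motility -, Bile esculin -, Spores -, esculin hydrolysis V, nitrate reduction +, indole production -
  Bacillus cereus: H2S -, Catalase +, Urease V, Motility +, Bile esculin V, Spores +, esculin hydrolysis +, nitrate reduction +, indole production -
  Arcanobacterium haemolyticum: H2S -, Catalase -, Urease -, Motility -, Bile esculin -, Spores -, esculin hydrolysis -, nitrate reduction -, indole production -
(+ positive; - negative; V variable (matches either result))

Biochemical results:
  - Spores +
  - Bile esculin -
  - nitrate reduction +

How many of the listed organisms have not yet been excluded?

3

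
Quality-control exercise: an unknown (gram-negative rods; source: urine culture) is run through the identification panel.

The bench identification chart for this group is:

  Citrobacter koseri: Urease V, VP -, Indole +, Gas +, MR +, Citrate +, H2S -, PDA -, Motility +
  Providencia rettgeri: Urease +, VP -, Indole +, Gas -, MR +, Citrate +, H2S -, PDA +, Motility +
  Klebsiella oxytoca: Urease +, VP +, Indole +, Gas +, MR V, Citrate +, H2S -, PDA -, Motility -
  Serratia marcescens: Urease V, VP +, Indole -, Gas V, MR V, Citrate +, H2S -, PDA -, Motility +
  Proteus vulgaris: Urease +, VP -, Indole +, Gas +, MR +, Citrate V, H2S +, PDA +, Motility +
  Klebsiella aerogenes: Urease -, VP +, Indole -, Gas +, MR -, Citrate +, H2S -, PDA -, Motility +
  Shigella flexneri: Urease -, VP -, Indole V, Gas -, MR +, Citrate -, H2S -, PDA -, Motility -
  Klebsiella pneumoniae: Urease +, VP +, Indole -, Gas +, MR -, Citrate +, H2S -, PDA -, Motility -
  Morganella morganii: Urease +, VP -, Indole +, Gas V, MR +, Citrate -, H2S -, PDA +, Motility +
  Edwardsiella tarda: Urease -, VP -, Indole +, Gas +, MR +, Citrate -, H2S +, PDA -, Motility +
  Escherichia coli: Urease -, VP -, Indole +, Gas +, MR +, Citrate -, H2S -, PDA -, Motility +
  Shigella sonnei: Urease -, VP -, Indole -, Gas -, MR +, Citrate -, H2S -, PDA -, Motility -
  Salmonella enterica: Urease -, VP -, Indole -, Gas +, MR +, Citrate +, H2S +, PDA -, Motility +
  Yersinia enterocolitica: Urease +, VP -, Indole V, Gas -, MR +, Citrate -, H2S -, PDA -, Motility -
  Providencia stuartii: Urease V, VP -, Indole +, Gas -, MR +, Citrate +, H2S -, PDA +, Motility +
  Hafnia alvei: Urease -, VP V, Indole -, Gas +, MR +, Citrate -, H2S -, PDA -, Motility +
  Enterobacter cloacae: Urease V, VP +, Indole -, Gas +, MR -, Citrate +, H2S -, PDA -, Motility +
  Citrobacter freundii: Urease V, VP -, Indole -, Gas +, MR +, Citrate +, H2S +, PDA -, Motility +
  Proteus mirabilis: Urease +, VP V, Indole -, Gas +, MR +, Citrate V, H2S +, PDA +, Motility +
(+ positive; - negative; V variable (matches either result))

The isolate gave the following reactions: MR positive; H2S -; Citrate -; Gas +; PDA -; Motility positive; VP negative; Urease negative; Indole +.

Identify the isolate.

Escherichia coli

H2S -: excludes 5 organisms — 14 left.
Gas +: excludes 5 organisms — 9 left.
PDA -: excludes Morganella morganii — 8 left.
Urease -: excludes Klebsiella oxytoca, Klebsiella pneumoniae — 6 left.
Citrate -: excludes Citrobacter koseri, Serratia marcescens, Klebsiella aerogenes, Enterobacter cloacae — 2 left.
MR +: all 2 remaining candidates are consistent.
Indole +: excludes Hafnia alvei — 1 left.
VP -: the one remaining candidate is consistent.
Motility +: the one remaining candidate is consistent.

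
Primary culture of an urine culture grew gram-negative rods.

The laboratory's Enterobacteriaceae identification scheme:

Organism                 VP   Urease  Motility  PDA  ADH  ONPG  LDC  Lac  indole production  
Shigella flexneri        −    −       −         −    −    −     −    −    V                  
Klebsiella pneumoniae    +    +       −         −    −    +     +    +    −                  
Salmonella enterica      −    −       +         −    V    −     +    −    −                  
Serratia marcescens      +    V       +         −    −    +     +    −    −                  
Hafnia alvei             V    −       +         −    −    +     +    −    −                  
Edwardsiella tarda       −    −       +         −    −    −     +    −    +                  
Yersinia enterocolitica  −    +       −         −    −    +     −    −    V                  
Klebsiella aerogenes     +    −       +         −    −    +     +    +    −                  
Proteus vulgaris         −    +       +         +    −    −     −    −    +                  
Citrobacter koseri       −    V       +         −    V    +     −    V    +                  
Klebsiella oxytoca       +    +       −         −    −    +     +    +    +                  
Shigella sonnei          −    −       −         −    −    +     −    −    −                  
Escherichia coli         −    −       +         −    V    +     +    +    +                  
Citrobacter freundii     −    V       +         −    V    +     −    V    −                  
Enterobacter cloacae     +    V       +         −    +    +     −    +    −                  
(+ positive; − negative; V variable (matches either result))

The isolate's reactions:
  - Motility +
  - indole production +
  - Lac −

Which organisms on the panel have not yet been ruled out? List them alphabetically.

Citrobacter koseri, Edwardsiella tarda, Proteus vulgaris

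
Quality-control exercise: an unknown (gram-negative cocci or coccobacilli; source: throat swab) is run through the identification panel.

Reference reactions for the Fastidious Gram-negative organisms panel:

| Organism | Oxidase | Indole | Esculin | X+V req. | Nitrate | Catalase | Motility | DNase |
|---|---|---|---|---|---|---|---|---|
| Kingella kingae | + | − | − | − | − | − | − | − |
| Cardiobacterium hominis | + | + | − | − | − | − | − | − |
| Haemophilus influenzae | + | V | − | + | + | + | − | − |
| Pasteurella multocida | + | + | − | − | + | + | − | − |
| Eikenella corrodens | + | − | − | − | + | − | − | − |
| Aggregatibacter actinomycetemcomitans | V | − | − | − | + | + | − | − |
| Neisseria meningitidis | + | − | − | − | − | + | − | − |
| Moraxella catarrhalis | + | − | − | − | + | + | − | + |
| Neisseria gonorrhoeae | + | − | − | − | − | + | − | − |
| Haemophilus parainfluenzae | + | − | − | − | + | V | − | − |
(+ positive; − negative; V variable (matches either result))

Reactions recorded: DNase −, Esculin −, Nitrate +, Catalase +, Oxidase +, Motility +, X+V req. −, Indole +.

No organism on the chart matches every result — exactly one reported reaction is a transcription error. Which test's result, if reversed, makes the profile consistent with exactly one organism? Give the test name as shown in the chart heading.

As reported, no row in the chart matches all 8 reactions.
Reversing Motility (to −) → unique match: Pasteurella multocida.
Reversing Nitrate → still no organism matches.
Reversing X+V req. → still no organism matches.
Reversing Esculin → still no organism matches.
Reversing Catalase → still no organism matches.
Reversing DNase → still no organism matches.
Reversing Indole → still no organism matches.
Reversing Oxidase → still no organism matches.

Motility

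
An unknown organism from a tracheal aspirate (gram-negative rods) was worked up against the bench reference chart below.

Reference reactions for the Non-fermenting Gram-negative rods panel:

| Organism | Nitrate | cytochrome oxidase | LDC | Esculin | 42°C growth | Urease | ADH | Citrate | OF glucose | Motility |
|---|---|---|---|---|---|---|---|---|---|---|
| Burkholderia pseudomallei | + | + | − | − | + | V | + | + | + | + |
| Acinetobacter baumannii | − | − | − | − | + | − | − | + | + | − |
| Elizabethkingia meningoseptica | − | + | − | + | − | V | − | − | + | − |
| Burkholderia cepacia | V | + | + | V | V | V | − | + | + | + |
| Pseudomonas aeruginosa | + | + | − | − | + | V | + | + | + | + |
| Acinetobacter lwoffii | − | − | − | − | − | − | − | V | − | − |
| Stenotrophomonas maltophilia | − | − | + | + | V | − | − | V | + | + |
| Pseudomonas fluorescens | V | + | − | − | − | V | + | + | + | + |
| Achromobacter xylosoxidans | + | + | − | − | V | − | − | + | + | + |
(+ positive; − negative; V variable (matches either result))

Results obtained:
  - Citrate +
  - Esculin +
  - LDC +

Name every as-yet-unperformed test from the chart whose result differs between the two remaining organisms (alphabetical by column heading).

Citrate +: excludes Elizabethkingia meningoseptica — 8 left.
Esculin +: excludes 6 organisms — 2 left.
LDC +: all 2 remaining candidates are consistent.
Two candidates remain: Burkholderia cepacia and Stenotrophomonas maltophilia.
  Nitrate: V vs − — variable for at least one, does not separate.
  cytochrome oxidase: Burkholderia cepacia +, Stenotrophomonas maltophilia − — discriminates.
  42°C growth: V vs V — variable for at least one, does not separate.
  Urease: V vs − — variable for at least one, does not separate.
  ADH: − vs − — same for both, does not separate.
  OF glucose: + vs + — same for both, does not separate.
  Motility: + vs + — same for both, does not separate.

cytochrome oxidase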